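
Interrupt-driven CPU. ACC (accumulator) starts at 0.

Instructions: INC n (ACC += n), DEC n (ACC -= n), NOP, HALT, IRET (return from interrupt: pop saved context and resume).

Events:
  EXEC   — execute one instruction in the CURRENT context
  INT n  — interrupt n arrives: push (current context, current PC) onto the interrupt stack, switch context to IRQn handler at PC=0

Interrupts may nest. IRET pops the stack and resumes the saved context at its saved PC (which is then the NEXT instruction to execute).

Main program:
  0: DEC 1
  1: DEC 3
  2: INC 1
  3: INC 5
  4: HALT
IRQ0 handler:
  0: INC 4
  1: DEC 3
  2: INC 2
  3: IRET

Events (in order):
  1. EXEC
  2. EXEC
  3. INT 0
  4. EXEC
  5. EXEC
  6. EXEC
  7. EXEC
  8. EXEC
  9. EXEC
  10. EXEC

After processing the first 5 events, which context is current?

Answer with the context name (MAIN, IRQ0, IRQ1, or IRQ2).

Answer: IRQ0

Derivation:
Event 1 (EXEC): [MAIN] PC=0: DEC 1 -> ACC=-1
Event 2 (EXEC): [MAIN] PC=1: DEC 3 -> ACC=-4
Event 3 (INT 0): INT 0 arrives: push (MAIN, PC=2), enter IRQ0 at PC=0 (depth now 1)
Event 4 (EXEC): [IRQ0] PC=0: INC 4 -> ACC=0
Event 5 (EXEC): [IRQ0] PC=1: DEC 3 -> ACC=-3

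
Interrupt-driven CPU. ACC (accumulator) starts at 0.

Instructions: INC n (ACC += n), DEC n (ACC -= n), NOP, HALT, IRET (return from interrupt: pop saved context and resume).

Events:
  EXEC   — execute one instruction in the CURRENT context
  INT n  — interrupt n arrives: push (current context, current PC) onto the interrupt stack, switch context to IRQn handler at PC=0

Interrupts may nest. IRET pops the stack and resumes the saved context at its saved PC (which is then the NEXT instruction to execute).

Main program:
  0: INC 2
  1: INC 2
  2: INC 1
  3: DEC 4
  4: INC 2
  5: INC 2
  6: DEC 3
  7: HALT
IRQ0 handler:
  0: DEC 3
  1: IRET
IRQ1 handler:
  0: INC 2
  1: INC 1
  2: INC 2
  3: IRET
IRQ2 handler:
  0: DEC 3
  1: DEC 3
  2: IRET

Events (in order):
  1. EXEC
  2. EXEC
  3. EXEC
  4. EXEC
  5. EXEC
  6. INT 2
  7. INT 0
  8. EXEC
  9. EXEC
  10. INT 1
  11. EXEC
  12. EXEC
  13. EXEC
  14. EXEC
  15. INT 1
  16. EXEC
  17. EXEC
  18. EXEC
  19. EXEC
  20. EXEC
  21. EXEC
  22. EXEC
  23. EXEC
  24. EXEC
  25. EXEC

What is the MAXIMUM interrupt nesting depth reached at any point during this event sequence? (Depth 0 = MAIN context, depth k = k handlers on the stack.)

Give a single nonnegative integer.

Answer: 2

Derivation:
Event 1 (EXEC): [MAIN] PC=0: INC 2 -> ACC=2 [depth=0]
Event 2 (EXEC): [MAIN] PC=1: INC 2 -> ACC=4 [depth=0]
Event 3 (EXEC): [MAIN] PC=2: INC 1 -> ACC=5 [depth=0]
Event 4 (EXEC): [MAIN] PC=3: DEC 4 -> ACC=1 [depth=0]
Event 5 (EXEC): [MAIN] PC=4: INC 2 -> ACC=3 [depth=0]
Event 6 (INT 2): INT 2 arrives: push (MAIN, PC=5), enter IRQ2 at PC=0 (depth now 1) [depth=1]
Event 7 (INT 0): INT 0 arrives: push (IRQ2, PC=0), enter IRQ0 at PC=0 (depth now 2) [depth=2]
Event 8 (EXEC): [IRQ0] PC=0: DEC 3 -> ACC=0 [depth=2]
Event 9 (EXEC): [IRQ0] PC=1: IRET -> resume IRQ2 at PC=0 (depth now 1) [depth=1]
Event 10 (INT 1): INT 1 arrives: push (IRQ2, PC=0), enter IRQ1 at PC=0 (depth now 2) [depth=2]
Event 11 (EXEC): [IRQ1] PC=0: INC 2 -> ACC=2 [depth=2]
Event 12 (EXEC): [IRQ1] PC=1: INC 1 -> ACC=3 [depth=2]
Event 13 (EXEC): [IRQ1] PC=2: INC 2 -> ACC=5 [depth=2]
Event 14 (EXEC): [IRQ1] PC=3: IRET -> resume IRQ2 at PC=0 (depth now 1) [depth=1]
Event 15 (INT 1): INT 1 arrives: push (IRQ2, PC=0), enter IRQ1 at PC=0 (depth now 2) [depth=2]
Event 16 (EXEC): [IRQ1] PC=0: INC 2 -> ACC=7 [depth=2]
Event 17 (EXEC): [IRQ1] PC=1: INC 1 -> ACC=8 [depth=2]
Event 18 (EXEC): [IRQ1] PC=2: INC 2 -> ACC=10 [depth=2]
Event 19 (EXEC): [IRQ1] PC=3: IRET -> resume IRQ2 at PC=0 (depth now 1) [depth=1]
Event 20 (EXEC): [IRQ2] PC=0: DEC 3 -> ACC=7 [depth=1]
Event 21 (EXEC): [IRQ2] PC=1: DEC 3 -> ACC=4 [depth=1]
Event 22 (EXEC): [IRQ2] PC=2: IRET -> resume MAIN at PC=5 (depth now 0) [depth=0]
Event 23 (EXEC): [MAIN] PC=5: INC 2 -> ACC=6 [depth=0]
Event 24 (EXEC): [MAIN] PC=6: DEC 3 -> ACC=3 [depth=0]
Event 25 (EXEC): [MAIN] PC=7: HALT [depth=0]
Max depth observed: 2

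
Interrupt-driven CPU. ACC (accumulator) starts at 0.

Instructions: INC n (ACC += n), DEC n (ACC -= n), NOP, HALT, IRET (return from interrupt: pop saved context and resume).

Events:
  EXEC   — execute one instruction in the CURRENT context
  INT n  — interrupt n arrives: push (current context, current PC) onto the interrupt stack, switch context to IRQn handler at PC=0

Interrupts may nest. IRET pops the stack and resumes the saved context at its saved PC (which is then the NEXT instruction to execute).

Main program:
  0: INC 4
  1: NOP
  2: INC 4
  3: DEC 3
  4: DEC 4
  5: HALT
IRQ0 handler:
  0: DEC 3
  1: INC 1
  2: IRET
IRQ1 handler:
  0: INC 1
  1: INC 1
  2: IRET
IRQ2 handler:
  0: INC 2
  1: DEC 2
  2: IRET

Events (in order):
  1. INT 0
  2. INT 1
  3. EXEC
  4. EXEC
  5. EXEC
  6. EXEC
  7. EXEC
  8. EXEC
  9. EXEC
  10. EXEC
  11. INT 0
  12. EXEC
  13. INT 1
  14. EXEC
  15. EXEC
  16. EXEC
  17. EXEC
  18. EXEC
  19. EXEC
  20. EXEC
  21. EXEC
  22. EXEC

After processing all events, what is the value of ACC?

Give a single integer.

Answer: 1

Derivation:
Event 1 (INT 0): INT 0 arrives: push (MAIN, PC=0), enter IRQ0 at PC=0 (depth now 1)
Event 2 (INT 1): INT 1 arrives: push (IRQ0, PC=0), enter IRQ1 at PC=0 (depth now 2)
Event 3 (EXEC): [IRQ1] PC=0: INC 1 -> ACC=1
Event 4 (EXEC): [IRQ1] PC=1: INC 1 -> ACC=2
Event 5 (EXEC): [IRQ1] PC=2: IRET -> resume IRQ0 at PC=0 (depth now 1)
Event 6 (EXEC): [IRQ0] PC=0: DEC 3 -> ACC=-1
Event 7 (EXEC): [IRQ0] PC=1: INC 1 -> ACC=0
Event 8 (EXEC): [IRQ0] PC=2: IRET -> resume MAIN at PC=0 (depth now 0)
Event 9 (EXEC): [MAIN] PC=0: INC 4 -> ACC=4
Event 10 (EXEC): [MAIN] PC=1: NOP
Event 11 (INT 0): INT 0 arrives: push (MAIN, PC=2), enter IRQ0 at PC=0 (depth now 1)
Event 12 (EXEC): [IRQ0] PC=0: DEC 3 -> ACC=1
Event 13 (INT 1): INT 1 arrives: push (IRQ0, PC=1), enter IRQ1 at PC=0 (depth now 2)
Event 14 (EXEC): [IRQ1] PC=0: INC 1 -> ACC=2
Event 15 (EXEC): [IRQ1] PC=1: INC 1 -> ACC=3
Event 16 (EXEC): [IRQ1] PC=2: IRET -> resume IRQ0 at PC=1 (depth now 1)
Event 17 (EXEC): [IRQ0] PC=1: INC 1 -> ACC=4
Event 18 (EXEC): [IRQ0] PC=2: IRET -> resume MAIN at PC=2 (depth now 0)
Event 19 (EXEC): [MAIN] PC=2: INC 4 -> ACC=8
Event 20 (EXEC): [MAIN] PC=3: DEC 3 -> ACC=5
Event 21 (EXEC): [MAIN] PC=4: DEC 4 -> ACC=1
Event 22 (EXEC): [MAIN] PC=5: HALT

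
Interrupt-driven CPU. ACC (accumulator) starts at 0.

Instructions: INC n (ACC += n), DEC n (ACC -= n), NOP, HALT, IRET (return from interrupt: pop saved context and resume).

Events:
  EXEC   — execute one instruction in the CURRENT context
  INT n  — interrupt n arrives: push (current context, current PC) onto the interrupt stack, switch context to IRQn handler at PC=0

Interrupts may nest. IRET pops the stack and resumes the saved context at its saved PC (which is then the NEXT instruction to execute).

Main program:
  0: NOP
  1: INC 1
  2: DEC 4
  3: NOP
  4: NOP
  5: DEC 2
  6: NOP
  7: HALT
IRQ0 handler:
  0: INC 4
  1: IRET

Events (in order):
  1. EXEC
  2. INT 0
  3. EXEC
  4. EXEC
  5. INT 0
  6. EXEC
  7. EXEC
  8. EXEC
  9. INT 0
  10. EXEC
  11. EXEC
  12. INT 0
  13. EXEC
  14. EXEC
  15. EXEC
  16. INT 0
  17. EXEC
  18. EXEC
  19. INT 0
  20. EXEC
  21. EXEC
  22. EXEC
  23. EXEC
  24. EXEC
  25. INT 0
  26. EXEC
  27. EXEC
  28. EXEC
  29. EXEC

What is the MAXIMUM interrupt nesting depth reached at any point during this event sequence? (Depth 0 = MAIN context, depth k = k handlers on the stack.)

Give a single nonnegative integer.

Event 1 (EXEC): [MAIN] PC=0: NOP [depth=0]
Event 2 (INT 0): INT 0 arrives: push (MAIN, PC=1), enter IRQ0 at PC=0 (depth now 1) [depth=1]
Event 3 (EXEC): [IRQ0] PC=0: INC 4 -> ACC=4 [depth=1]
Event 4 (EXEC): [IRQ0] PC=1: IRET -> resume MAIN at PC=1 (depth now 0) [depth=0]
Event 5 (INT 0): INT 0 arrives: push (MAIN, PC=1), enter IRQ0 at PC=0 (depth now 1) [depth=1]
Event 6 (EXEC): [IRQ0] PC=0: INC 4 -> ACC=8 [depth=1]
Event 7 (EXEC): [IRQ0] PC=1: IRET -> resume MAIN at PC=1 (depth now 0) [depth=0]
Event 8 (EXEC): [MAIN] PC=1: INC 1 -> ACC=9 [depth=0]
Event 9 (INT 0): INT 0 arrives: push (MAIN, PC=2), enter IRQ0 at PC=0 (depth now 1) [depth=1]
Event 10 (EXEC): [IRQ0] PC=0: INC 4 -> ACC=13 [depth=1]
Event 11 (EXEC): [IRQ0] PC=1: IRET -> resume MAIN at PC=2 (depth now 0) [depth=0]
Event 12 (INT 0): INT 0 arrives: push (MAIN, PC=2), enter IRQ0 at PC=0 (depth now 1) [depth=1]
Event 13 (EXEC): [IRQ0] PC=0: INC 4 -> ACC=17 [depth=1]
Event 14 (EXEC): [IRQ0] PC=1: IRET -> resume MAIN at PC=2 (depth now 0) [depth=0]
Event 15 (EXEC): [MAIN] PC=2: DEC 4 -> ACC=13 [depth=0]
Event 16 (INT 0): INT 0 arrives: push (MAIN, PC=3), enter IRQ0 at PC=0 (depth now 1) [depth=1]
Event 17 (EXEC): [IRQ0] PC=0: INC 4 -> ACC=17 [depth=1]
Event 18 (EXEC): [IRQ0] PC=1: IRET -> resume MAIN at PC=3 (depth now 0) [depth=0]
Event 19 (INT 0): INT 0 arrives: push (MAIN, PC=3), enter IRQ0 at PC=0 (depth now 1) [depth=1]
Event 20 (EXEC): [IRQ0] PC=0: INC 4 -> ACC=21 [depth=1]
Event 21 (EXEC): [IRQ0] PC=1: IRET -> resume MAIN at PC=3 (depth now 0) [depth=0]
Event 22 (EXEC): [MAIN] PC=3: NOP [depth=0]
Event 23 (EXEC): [MAIN] PC=4: NOP [depth=0]
Event 24 (EXEC): [MAIN] PC=5: DEC 2 -> ACC=19 [depth=0]
Event 25 (INT 0): INT 0 arrives: push (MAIN, PC=6), enter IRQ0 at PC=0 (depth now 1) [depth=1]
Event 26 (EXEC): [IRQ0] PC=0: INC 4 -> ACC=23 [depth=1]
Event 27 (EXEC): [IRQ0] PC=1: IRET -> resume MAIN at PC=6 (depth now 0) [depth=0]
Event 28 (EXEC): [MAIN] PC=6: NOP [depth=0]
Event 29 (EXEC): [MAIN] PC=7: HALT [depth=0]
Max depth observed: 1

Answer: 1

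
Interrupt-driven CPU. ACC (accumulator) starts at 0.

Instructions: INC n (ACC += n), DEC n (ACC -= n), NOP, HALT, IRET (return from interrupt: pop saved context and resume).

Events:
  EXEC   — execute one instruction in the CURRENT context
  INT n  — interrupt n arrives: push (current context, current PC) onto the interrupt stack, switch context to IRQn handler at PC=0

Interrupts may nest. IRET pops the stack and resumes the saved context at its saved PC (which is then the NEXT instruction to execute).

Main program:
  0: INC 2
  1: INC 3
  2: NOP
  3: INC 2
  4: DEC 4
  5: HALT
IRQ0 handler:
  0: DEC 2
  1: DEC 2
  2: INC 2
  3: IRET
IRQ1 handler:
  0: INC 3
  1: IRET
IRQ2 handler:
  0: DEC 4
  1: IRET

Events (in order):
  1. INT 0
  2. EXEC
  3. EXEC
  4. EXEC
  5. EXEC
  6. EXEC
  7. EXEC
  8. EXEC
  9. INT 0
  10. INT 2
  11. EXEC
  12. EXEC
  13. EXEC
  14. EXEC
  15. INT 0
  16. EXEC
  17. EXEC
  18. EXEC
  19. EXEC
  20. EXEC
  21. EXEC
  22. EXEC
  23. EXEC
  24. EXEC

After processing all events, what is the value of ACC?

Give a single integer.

Answer: -7

Derivation:
Event 1 (INT 0): INT 0 arrives: push (MAIN, PC=0), enter IRQ0 at PC=0 (depth now 1)
Event 2 (EXEC): [IRQ0] PC=0: DEC 2 -> ACC=-2
Event 3 (EXEC): [IRQ0] PC=1: DEC 2 -> ACC=-4
Event 4 (EXEC): [IRQ0] PC=2: INC 2 -> ACC=-2
Event 5 (EXEC): [IRQ0] PC=3: IRET -> resume MAIN at PC=0 (depth now 0)
Event 6 (EXEC): [MAIN] PC=0: INC 2 -> ACC=0
Event 7 (EXEC): [MAIN] PC=1: INC 3 -> ACC=3
Event 8 (EXEC): [MAIN] PC=2: NOP
Event 9 (INT 0): INT 0 arrives: push (MAIN, PC=3), enter IRQ0 at PC=0 (depth now 1)
Event 10 (INT 2): INT 2 arrives: push (IRQ0, PC=0), enter IRQ2 at PC=0 (depth now 2)
Event 11 (EXEC): [IRQ2] PC=0: DEC 4 -> ACC=-1
Event 12 (EXEC): [IRQ2] PC=1: IRET -> resume IRQ0 at PC=0 (depth now 1)
Event 13 (EXEC): [IRQ0] PC=0: DEC 2 -> ACC=-3
Event 14 (EXEC): [IRQ0] PC=1: DEC 2 -> ACC=-5
Event 15 (INT 0): INT 0 arrives: push (IRQ0, PC=2), enter IRQ0 at PC=0 (depth now 2)
Event 16 (EXEC): [IRQ0] PC=0: DEC 2 -> ACC=-7
Event 17 (EXEC): [IRQ0] PC=1: DEC 2 -> ACC=-9
Event 18 (EXEC): [IRQ0] PC=2: INC 2 -> ACC=-7
Event 19 (EXEC): [IRQ0] PC=3: IRET -> resume IRQ0 at PC=2 (depth now 1)
Event 20 (EXEC): [IRQ0] PC=2: INC 2 -> ACC=-5
Event 21 (EXEC): [IRQ0] PC=3: IRET -> resume MAIN at PC=3 (depth now 0)
Event 22 (EXEC): [MAIN] PC=3: INC 2 -> ACC=-3
Event 23 (EXEC): [MAIN] PC=4: DEC 4 -> ACC=-7
Event 24 (EXEC): [MAIN] PC=5: HALT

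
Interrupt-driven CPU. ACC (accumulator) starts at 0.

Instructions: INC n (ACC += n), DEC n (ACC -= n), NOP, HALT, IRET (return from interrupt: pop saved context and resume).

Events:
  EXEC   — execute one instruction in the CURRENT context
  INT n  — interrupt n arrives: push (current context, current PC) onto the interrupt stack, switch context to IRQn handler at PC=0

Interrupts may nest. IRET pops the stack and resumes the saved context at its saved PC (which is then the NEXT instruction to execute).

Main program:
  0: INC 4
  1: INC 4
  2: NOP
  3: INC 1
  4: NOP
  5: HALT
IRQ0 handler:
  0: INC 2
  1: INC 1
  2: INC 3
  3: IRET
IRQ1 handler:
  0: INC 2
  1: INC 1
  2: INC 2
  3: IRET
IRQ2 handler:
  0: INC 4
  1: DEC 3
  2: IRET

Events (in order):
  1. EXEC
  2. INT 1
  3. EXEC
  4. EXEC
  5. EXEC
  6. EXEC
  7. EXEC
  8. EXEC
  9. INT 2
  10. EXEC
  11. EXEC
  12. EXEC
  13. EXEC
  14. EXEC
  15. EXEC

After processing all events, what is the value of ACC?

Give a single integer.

Answer: 15

Derivation:
Event 1 (EXEC): [MAIN] PC=0: INC 4 -> ACC=4
Event 2 (INT 1): INT 1 arrives: push (MAIN, PC=1), enter IRQ1 at PC=0 (depth now 1)
Event 3 (EXEC): [IRQ1] PC=0: INC 2 -> ACC=6
Event 4 (EXEC): [IRQ1] PC=1: INC 1 -> ACC=7
Event 5 (EXEC): [IRQ1] PC=2: INC 2 -> ACC=9
Event 6 (EXEC): [IRQ1] PC=3: IRET -> resume MAIN at PC=1 (depth now 0)
Event 7 (EXEC): [MAIN] PC=1: INC 4 -> ACC=13
Event 8 (EXEC): [MAIN] PC=2: NOP
Event 9 (INT 2): INT 2 arrives: push (MAIN, PC=3), enter IRQ2 at PC=0 (depth now 1)
Event 10 (EXEC): [IRQ2] PC=0: INC 4 -> ACC=17
Event 11 (EXEC): [IRQ2] PC=1: DEC 3 -> ACC=14
Event 12 (EXEC): [IRQ2] PC=2: IRET -> resume MAIN at PC=3 (depth now 0)
Event 13 (EXEC): [MAIN] PC=3: INC 1 -> ACC=15
Event 14 (EXEC): [MAIN] PC=4: NOP
Event 15 (EXEC): [MAIN] PC=5: HALT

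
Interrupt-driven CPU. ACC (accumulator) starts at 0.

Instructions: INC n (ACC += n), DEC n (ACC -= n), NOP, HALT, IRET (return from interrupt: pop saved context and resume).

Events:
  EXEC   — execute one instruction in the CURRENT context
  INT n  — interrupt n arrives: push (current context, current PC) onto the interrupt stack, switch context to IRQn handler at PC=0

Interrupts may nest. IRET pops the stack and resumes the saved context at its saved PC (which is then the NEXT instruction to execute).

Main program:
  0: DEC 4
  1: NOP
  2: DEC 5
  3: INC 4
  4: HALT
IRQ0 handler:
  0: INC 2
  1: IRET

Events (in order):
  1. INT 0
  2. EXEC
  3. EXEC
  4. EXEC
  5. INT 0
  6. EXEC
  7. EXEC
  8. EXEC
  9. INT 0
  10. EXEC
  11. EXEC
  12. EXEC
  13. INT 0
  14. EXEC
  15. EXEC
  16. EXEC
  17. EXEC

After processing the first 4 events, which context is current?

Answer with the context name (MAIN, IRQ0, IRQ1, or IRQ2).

Answer: MAIN

Derivation:
Event 1 (INT 0): INT 0 arrives: push (MAIN, PC=0), enter IRQ0 at PC=0 (depth now 1)
Event 2 (EXEC): [IRQ0] PC=0: INC 2 -> ACC=2
Event 3 (EXEC): [IRQ0] PC=1: IRET -> resume MAIN at PC=0 (depth now 0)
Event 4 (EXEC): [MAIN] PC=0: DEC 4 -> ACC=-2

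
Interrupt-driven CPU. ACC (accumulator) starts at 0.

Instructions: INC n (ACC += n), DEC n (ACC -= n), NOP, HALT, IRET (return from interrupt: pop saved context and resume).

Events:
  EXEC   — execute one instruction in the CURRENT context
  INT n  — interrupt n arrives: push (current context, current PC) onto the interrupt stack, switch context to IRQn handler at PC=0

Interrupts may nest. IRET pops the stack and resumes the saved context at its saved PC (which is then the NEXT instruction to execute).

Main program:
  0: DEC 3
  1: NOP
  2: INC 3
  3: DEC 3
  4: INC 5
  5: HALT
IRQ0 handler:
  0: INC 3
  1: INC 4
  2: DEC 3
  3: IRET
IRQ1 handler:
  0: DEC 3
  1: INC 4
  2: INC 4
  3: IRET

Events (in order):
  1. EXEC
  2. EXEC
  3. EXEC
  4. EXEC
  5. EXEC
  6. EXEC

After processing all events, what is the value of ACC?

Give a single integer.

Answer: 2

Derivation:
Event 1 (EXEC): [MAIN] PC=0: DEC 3 -> ACC=-3
Event 2 (EXEC): [MAIN] PC=1: NOP
Event 3 (EXEC): [MAIN] PC=2: INC 3 -> ACC=0
Event 4 (EXEC): [MAIN] PC=3: DEC 3 -> ACC=-3
Event 5 (EXEC): [MAIN] PC=4: INC 5 -> ACC=2
Event 6 (EXEC): [MAIN] PC=5: HALT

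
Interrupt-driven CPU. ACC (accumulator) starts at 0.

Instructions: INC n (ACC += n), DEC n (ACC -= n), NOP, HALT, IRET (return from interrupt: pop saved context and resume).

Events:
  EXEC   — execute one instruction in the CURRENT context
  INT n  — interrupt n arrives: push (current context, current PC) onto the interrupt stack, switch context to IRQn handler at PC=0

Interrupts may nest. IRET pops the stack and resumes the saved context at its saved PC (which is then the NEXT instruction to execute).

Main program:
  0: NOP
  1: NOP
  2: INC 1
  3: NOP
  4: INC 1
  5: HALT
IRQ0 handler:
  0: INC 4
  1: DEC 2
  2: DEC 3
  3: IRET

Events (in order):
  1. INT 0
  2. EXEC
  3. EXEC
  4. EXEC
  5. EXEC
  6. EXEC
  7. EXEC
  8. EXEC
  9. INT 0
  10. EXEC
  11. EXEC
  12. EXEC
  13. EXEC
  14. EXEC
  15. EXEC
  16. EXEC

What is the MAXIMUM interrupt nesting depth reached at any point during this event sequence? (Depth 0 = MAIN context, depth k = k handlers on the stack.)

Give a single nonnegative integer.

Event 1 (INT 0): INT 0 arrives: push (MAIN, PC=0), enter IRQ0 at PC=0 (depth now 1) [depth=1]
Event 2 (EXEC): [IRQ0] PC=0: INC 4 -> ACC=4 [depth=1]
Event 3 (EXEC): [IRQ0] PC=1: DEC 2 -> ACC=2 [depth=1]
Event 4 (EXEC): [IRQ0] PC=2: DEC 3 -> ACC=-1 [depth=1]
Event 5 (EXEC): [IRQ0] PC=3: IRET -> resume MAIN at PC=0 (depth now 0) [depth=0]
Event 6 (EXEC): [MAIN] PC=0: NOP [depth=0]
Event 7 (EXEC): [MAIN] PC=1: NOP [depth=0]
Event 8 (EXEC): [MAIN] PC=2: INC 1 -> ACC=0 [depth=0]
Event 9 (INT 0): INT 0 arrives: push (MAIN, PC=3), enter IRQ0 at PC=0 (depth now 1) [depth=1]
Event 10 (EXEC): [IRQ0] PC=0: INC 4 -> ACC=4 [depth=1]
Event 11 (EXEC): [IRQ0] PC=1: DEC 2 -> ACC=2 [depth=1]
Event 12 (EXEC): [IRQ0] PC=2: DEC 3 -> ACC=-1 [depth=1]
Event 13 (EXEC): [IRQ0] PC=3: IRET -> resume MAIN at PC=3 (depth now 0) [depth=0]
Event 14 (EXEC): [MAIN] PC=3: NOP [depth=0]
Event 15 (EXEC): [MAIN] PC=4: INC 1 -> ACC=0 [depth=0]
Event 16 (EXEC): [MAIN] PC=5: HALT [depth=0]
Max depth observed: 1

Answer: 1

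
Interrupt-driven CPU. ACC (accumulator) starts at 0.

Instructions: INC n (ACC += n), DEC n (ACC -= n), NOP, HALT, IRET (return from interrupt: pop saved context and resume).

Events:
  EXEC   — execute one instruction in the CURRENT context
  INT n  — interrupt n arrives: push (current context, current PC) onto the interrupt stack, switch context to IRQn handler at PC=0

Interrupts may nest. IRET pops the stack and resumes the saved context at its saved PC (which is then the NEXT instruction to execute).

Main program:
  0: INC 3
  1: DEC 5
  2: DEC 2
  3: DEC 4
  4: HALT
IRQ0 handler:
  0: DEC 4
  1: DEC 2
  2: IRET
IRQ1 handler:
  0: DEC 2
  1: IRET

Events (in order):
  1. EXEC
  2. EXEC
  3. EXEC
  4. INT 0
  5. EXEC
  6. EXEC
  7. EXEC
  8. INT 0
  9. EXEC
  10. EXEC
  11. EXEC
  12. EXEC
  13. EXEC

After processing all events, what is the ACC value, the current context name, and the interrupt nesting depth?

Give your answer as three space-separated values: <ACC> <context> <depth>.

Event 1 (EXEC): [MAIN] PC=0: INC 3 -> ACC=3
Event 2 (EXEC): [MAIN] PC=1: DEC 5 -> ACC=-2
Event 3 (EXEC): [MAIN] PC=2: DEC 2 -> ACC=-4
Event 4 (INT 0): INT 0 arrives: push (MAIN, PC=3), enter IRQ0 at PC=0 (depth now 1)
Event 5 (EXEC): [IRQ0] PC=0: DEC 4 -> ACC=-8
Event 6 (EXEC): [IRQ0] PC=1: DEC 2 -> ACC=-10
Event 7 (EXEC): [IRQ0] PC=2: IRET -> resume MAIN at PC=3 (depth now 0)
Event 8 (INT 0): INT 0 arrives: push (MAIN, PC=3), enter IRQ0 at PC=0 (depth now 1)
Event 9 (EXEC): [IRQ0] PC=0: DEC 4 -> ACC=-14
Event 10 (EXEC): [IRQ0] PC=1: DEC 2 -> ACC=-16
Event 11 (EXEC): [IRQ0] PC=2: IRET -> resume MAIN at PC=3 (depth now 0)
Event 12 (EXEC): [MAIN] PC=3: DEC 4 -> ACC=-20
Event 13 (EXEC): [MAIN] PC=4: HALT

Answer: -20 MAIN 0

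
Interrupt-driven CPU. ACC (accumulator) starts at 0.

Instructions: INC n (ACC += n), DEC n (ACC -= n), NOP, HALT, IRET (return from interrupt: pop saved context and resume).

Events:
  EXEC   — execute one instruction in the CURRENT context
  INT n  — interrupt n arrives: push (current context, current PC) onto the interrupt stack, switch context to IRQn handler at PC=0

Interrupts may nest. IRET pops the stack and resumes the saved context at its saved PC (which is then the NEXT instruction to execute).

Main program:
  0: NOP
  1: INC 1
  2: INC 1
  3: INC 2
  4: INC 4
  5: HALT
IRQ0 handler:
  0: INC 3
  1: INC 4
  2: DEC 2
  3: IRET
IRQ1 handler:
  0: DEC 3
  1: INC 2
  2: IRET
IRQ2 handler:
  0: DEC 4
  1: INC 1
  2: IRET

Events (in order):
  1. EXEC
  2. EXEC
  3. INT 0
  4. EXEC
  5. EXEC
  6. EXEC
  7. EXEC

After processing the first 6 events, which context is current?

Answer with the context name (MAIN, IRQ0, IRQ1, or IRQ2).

Event 1 (EXEC): [MAIN] PC=0: NOP
Event 2 (EXEC): [MAIN] PC=1: INC 1 -> ACC=1
Event 3 (INT 0): INT 0 arrives: push (MAIN, PC=2), enter IRQ0 at PC=0 (depth now 1)
Event 4 (EXEC): [IRQ0] PC=0: INC 3 -> ACC=4
Event 5 (EXEC): [IRQ0] PC=1: INC 4 -> ACC=8
Event 6 (EXEC): [IRQ0] PC=2: DEC 2 -> ACC=6

Answer: IRQ0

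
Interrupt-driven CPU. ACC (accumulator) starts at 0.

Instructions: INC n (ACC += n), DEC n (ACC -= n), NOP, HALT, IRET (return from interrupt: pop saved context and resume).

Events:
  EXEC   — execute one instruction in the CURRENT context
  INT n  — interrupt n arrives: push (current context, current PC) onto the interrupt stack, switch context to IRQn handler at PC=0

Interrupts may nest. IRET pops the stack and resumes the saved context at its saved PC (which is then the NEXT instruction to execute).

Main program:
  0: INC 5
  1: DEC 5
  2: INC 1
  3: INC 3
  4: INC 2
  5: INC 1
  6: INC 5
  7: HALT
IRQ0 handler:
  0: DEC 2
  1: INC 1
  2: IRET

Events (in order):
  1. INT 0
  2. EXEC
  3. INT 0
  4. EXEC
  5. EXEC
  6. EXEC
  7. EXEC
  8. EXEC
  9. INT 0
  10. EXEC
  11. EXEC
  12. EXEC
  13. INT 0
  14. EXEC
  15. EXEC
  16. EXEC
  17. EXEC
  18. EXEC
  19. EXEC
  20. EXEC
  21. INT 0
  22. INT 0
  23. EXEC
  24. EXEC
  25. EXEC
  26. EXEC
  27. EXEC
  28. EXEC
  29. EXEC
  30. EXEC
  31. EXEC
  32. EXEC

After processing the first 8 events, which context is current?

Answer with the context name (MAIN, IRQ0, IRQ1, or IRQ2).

Event 1 (INT 0): INT 0 arrives: push (MAIN, PC=0), enter IRQ0 at PC=0 (depth now 1)
Event 2 (EXEC): [IRQ0] PC=0: DEC 2 -> ACC=-2
Event 3 (INT 0): INT 0 arrives: push (IRQ0, PC=1), enter IRQ0 at PC=0 (depth now 2)
Event 4 (EXEC): [IRQ0] PC=0: DEC 2 -> ACC=-4
Event 5 (EXEC): [IRQ0] PC=1: INC 1 -> ACC=-3
Event 6 (EXEC): [IRQ0] PC=2: IRET -> resume IRQ0 at PC=1 (depth now 1)
Event 7 (EXEC): [IRQ0] PC=1: INC 1 -> ACC=-2
Event 8 (EXEC): [IRQ0] PC=2: IRET -> resume MAIN at PC=0 (depth now 0)

Answer: MAIN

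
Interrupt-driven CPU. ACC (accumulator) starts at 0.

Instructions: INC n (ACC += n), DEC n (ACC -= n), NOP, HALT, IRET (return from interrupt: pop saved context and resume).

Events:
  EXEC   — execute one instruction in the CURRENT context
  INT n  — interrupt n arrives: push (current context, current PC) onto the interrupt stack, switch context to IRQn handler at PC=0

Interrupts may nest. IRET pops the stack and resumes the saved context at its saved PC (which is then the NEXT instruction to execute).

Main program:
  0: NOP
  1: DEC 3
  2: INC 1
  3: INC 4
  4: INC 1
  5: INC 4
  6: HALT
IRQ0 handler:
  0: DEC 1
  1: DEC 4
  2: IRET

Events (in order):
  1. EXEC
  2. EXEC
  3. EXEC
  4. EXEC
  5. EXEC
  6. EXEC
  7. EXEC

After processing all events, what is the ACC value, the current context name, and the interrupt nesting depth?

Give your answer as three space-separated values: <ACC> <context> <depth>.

Event 1 (EXEC): [MAIN] PC=0: NOP
Event 2 (EXEC): [MAIN] PC=1: DEC 3 -> ACC=-3
Event 3 (EXEC): [MAIN] PC=2: INC 1 -> ACC=-2
Event 4 (EXEC): [MAIN] PC=3: INC 4 -> ACC=2
Event 5 (EXEC): [MAIN] PC=4: INC 1 -> ACC=3
Event 6 (EXEC): [MAIN] PC=5: INC 4 -> ACC=7
Event 7 (EXEC): [MAIN] PC=6: HALT

Answer: 7 MAIN 0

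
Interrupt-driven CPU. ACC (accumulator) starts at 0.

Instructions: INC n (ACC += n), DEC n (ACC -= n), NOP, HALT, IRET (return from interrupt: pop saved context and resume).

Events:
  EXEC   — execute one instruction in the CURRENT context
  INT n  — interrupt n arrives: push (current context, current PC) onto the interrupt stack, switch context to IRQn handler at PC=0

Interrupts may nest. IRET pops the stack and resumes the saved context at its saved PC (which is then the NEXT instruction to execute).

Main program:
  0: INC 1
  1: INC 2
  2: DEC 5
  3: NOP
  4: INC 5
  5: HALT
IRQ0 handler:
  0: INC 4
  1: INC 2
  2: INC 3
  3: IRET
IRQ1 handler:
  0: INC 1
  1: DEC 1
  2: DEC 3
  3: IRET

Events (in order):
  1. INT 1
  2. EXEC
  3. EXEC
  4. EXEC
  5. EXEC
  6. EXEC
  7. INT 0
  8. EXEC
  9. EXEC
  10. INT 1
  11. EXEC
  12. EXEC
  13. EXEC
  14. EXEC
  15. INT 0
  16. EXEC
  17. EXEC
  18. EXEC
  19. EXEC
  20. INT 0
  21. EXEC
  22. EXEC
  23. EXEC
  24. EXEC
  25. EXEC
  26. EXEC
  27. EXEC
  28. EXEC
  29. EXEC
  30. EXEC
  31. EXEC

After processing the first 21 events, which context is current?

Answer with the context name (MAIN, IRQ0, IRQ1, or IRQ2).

Event 1 (INT 1): INT 1 arrives: push (MAIN, PC=0), enter IRQ1 at PC=0 (depth now 1)
Event 2 (EXEC): [IRQ1] PC=0: INC 1 -> ACC=1
Event 3 (EXEC): [IRQ1] PC=1: DEC 1 -> ACC=0
Event 4 (EXEC): [IRQ1] PC=2: DEC 3 -> ACC=-3
Event 5 (EXEC): [IRQ1] PC=3: IRET -> resume MAIN at PC=0 (depth now 0)
Event 6 (EXEC): [MAIN] PC=0: INC 1 -> ACC=-2
Event 7 (INT 0): INT 0 arrives: push (MAIN, PC=1), enter IRQ0 at PC=0 (depth now 1)
Event 8 (EXEC): [IRQ0] PC=0: INC 4 -> ACC=2
Event 9 (EXEC): [IRQ0] PC=1: INC 2 -> ACC=4
Event 10 (INT 1): INT 1 arrives: push (IRQ0, PC=2), enter IRQ1 at PC=0 (depth now 2)
Event 11 (EXEC): [IRQ1] PC=0: INC 1 -> ACC=5
Event 12 (EXEC): [IRQ1] PC=1: DEC 1 -> ACC=4
Event 13 (EXEC): [IRQ1] PC=2: DEC 3 -> ACC=1
Event 14 (EXEC): [IRQ1] PC=3: IRET -> resume IRQ0 at PC=2 (depth now 1)
Event 15 (INT 0): INT 0 arrives: push (IRQ0, PC=2), enter IRQ0 at PC=0 (depth now 2)
Event 16 (EXEC): [IRQ0] PC=0: INC 4 -> ACC=5
Event 17 (EXEC): [IRQ0] PC=1: INC 2 -> ACC=7
Event 18 (EXEC): [IRQ0] PC=2: INC 3 -> ACC=10
Event 19 (EXEC): [IRQ0] PC=3: IRET -> resume IRQ0 at PC=2 (depth now 1)
Event 20 (INT 0): INT 0 arrives: push (IRQ0, PC=2), enter IRQ0 at PC=0 (depth now 2)
Event 21 (EXEC): [IRQ0] PC=0: INC 4 -> ACC=14

Answer: IRQ0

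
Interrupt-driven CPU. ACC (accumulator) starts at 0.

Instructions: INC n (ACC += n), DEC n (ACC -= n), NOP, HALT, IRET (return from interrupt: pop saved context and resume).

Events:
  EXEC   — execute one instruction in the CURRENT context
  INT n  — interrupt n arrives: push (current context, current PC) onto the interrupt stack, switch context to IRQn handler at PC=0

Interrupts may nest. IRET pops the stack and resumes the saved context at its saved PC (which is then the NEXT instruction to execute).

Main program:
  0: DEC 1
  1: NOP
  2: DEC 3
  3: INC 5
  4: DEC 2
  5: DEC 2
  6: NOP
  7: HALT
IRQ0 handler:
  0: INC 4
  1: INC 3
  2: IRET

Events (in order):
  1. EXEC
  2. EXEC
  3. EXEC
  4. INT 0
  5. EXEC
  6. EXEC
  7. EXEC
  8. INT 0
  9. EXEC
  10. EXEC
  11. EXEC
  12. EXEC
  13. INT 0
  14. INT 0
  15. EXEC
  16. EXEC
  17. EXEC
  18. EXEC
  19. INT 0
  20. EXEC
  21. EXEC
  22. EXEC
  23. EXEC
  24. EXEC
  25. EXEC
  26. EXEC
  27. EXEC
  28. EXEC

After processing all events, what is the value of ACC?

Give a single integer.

Answer: 32

Derivation:
Event 1 (EXEC): [MAIN] PC=0: DEC 1 -> ACC=-1
Event 2 (EXEC): [MAIN] PC=1: NOP
Event 3 (EXEC): [MAIN] PC=2: DEC 3 -> ACC=-4
Event 4 (INT 0): INT 0 arrives: push (MAIN, PC=3), enter IRQ0 at PC=0 (depth now 1)
Event 5 (EXEC): [IRQ0] PC=0: INC 4 -> ACC=0
Event 6 (EXEC): [IRQ0] PC=1: INC 3 -> ACC=3
Event 7 (EXEC): [IRQ0] PC=2: IRET -> resume MAIN at PC=3 (depth now 0)
Event 8 (INT 0): INT 0 arrives: push (MAIN, PC=3), enter IRQ0 at PC=0 (depth now 1)
Event 9 (EXEC): [IRQ0] PC=0: INC 4 -> ACC=7
Event 10 (EXEC): [IRQ0] PC=1: INC 3 -> ACC=10
Event 11 (EXEC): [IRQ0] PC=2: IRET -> resume MAIN at PC=3 (depth now 0)
Event 12 (EXEC): [MAIN] PC=3: INC 5 -> ACC=15
Event 13 (INT 0): INT 0 arrives: push (MAIN, PC=4), enter IRQ0 at PC=0 (depth now 1)
Event 14 (INT 0): INT 0 arrives: push (IRQ0, PC=0), enter IRQ0 at PC=0 (depth now 2)
Event 15 (EXEC): [IRQ0] PC=0: INC 4 -> ACC=19
Event 16 (EXEC): [IRQ0] PC=1: INC 3 -> ACC=22
Event 17 (EXEC): [IRQ0] PC=2: IRET -> resume IRQ0 at PC=0 (depth now 1)
Event 18 (EXEC): [IRQ0] PC=0: INC 4 -> ACC=26
Event 19 (INT 0): INT 0 arrives: push (IRQ0, PC=1), enter IRQ0 at PC=0 (depth now 2)
Event 20 (EXEC): [IRQ0] PC=0: INC 4 -> ACC=30
Event 21 (EXEC): [IRQ0] PC=1: INC 3 -> ACC=33
Event 22 (EXEC): [IRQ0] PC=2: IRET -> resume IRQ0 at PC=1 (depth now 1)
Event 23 (EXEC): [IRQ0] PC=1: INC 3 -> ACC=36
Event 24 (EXEC): [IRQ0] PC=2: IRET -> resume MAIN at PC=4 (depth now 0)
Event 25 (EXEC): [MAIN] PC=4: DEC 2 -> ACC=34
Event 26 (EXEC): [MAIN] PC=5: DEC 2 -> ACC=32
Event 27 (EXEC): [MAIN] PC=6: NOP
Event 28 (EXEC): [MAIN] PC=7: HALT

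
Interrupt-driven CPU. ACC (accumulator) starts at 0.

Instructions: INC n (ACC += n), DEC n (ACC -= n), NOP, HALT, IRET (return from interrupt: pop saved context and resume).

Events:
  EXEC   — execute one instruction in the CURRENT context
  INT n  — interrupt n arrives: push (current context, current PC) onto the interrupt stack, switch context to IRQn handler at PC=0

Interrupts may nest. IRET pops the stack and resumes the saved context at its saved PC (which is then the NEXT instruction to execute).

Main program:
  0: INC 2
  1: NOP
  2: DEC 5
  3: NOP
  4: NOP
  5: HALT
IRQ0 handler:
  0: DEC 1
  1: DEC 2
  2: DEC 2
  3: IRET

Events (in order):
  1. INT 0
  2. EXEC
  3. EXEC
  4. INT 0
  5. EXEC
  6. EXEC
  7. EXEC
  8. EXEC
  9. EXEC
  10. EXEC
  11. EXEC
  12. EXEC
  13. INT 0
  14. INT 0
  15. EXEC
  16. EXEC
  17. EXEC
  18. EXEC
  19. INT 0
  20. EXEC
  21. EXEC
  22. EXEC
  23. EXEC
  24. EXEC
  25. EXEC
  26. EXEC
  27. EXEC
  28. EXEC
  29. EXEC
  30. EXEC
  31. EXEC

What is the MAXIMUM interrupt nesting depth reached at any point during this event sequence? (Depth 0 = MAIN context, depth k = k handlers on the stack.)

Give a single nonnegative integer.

Event 1 (INT 0): INT 0 arrives: push (MAIN, PC=0), enter IRQ0 at PC=0 (depth now 1) [depth=1]
Event 2 (EXEC): [IRQ0] PC=0: DEC 1 -> ACC=-1 [depth=1]
Event 3 (EXEC): [IRQ0] PC=1: DEC 2 -> ACC=-3 [depth=1]
Event 4 (INT 0): INT 0 arrives: push (IRQ0, PC=2), enter IRQ0 at PC=0 (depth now 2) [depth=2]
Event 5 (EXEC): [IRQ0] PC=0: DEC 1 -> ACC=-4 [depth=2]
Event 6 (EXEC): [IRQ0] PC=1: DEC 2 -> ACC=-6 [depth=2]
Event 7 (EXEC): [IRQ0] PC=2: DEC 2 -> ACC=-8 [depth=2]
Event 8 (EXEC): [IRQ0] PC=3: IRET -> resume IRQ0 at PC=2 (depth now 1) [depth=1]
Event 9 (EXEC): [IRQ0] PC=2: DEC 2 -> ACC=-10 [depth=1]
Event 10 (EXEC): [IRQ0] PC=3: IRET -> resume MAIN at PC=0 (depth now 0) [depth=0]
Event 11 (EXEC): [MAIN] PC=0: INC 2 -> ACC=-8 [depth=0]
Event 12 (EXEC): [MAIN] PC=1: NOP [depth=0]
Event 13 (INT 0): INT 0 arrives: push (MAIN, PC=2), enter IRQ0 at PC=0 (depth now 1) [depth=1]
Event 14 (INT 0): INT 0 arrives: push (IRQ0, PC=0), enter IRQ0 at PC=0 (depth now 2) [depth=2]
Event 15 (EXEC): [IRQ0] PC=0: DEC 1 -> ACC=-9 [depth=2]
Event 16 (EXEC): [IRQ0] PC=1: DEC 2 -> ACC=-11 [depth=2]
Event 17 (EXEC): [IRQ0] PC=2: DEC 2 -> ACC=-13 [depth=2]
Event 18 (EXEC): [IRQ0] PC=3: IRET -> resume IRQ0 at PC=0 (depth now 1) [depth=1]
Event 19 (INT 0): INT 0 arrives: push (IRQ0, PC=0), enter IRQ0 at PC=0 (depth now 2) [depth=2]
Event 20 (EXEC): [IRQ0] PC=0: DEC 1 -> ACC=-14 [depth=2]
Event 21 (EXEC): [IRQ0] PC=1: DEC 2 -> ACC=-16 [depth=2]
Event 22 (EXEC): [IRQ0] PC=2: DEC 2 -> ACC=-18 [depth=2]
Event 23 (EXEC): [IRQ0] PC=3: IRET -> resume IRQ0 at PC=0 (depth now 1) [depth=1]
Event 24 (EXEC): [IRQ0] PC=0: DEC 1 -> ACC=-19 [depth=1]
Event 25 (EXEC): [IRQ0] PC=1: DEC 2 -> ACC=-21 [depth=1]
Event 26 (EXEC): [IRQ0] PC=2: DEC 2 -> ACC=-23 [depth=1]
Event 27 (EXEC): [IRQ0] PC=3: IRET -> resume MAIN at PC=2 (depth now 0) [depth=0]
Event 28 (EXEC): [MAIN] PC=2: DEC 5 -> ACC=-28 [depth=0]
Event 29 (EXEC): [MAIN] PC=3: NOP [depth=0]
Event 30 (EXEC): [MAIN] PC=4: NOP [depth=0]
Event 31 (EXEC): [MAIN] PC=5: HALT [depth=0]
Max depth observed: 2

Answer: 2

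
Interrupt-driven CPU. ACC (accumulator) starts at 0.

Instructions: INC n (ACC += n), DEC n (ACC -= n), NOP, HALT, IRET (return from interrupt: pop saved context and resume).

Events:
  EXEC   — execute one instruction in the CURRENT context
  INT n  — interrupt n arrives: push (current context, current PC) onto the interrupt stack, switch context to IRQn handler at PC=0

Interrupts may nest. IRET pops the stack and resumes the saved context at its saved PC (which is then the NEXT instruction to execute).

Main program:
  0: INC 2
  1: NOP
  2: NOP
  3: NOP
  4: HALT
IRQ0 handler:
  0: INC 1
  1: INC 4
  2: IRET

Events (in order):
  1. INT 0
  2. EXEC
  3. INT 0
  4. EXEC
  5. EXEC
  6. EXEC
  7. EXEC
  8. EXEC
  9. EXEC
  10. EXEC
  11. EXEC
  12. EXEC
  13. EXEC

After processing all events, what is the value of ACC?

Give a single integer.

Event 1 (INT 0): INT 0 arrives: push (MAIN, PC=0), enter IRQ0 at PC=0 (depth now 1)
Event 2 (EXEC): [IRQ0] PC=0: INC 1 -> ACC=1
Event 3 (INT 0): INT 0 arrives: push (IRQ0, PC=1), enter IRQ0 at PC=0 (depth now 2)
Event 4 (EXEC): [IRQ0] PC=0: INC 1 -> ACC=2
Event 5 (EXEC): [IRQ0] PC=1: INC 4 -> ACC=6
Event 6 (EXEC): [IRQ0] PC=2: IRET -> resume IRQ0 at PC=1 (depth now 1)
Event 7 (EXEC): [IRQ0] PC=1: INC 4 -> ACC=10
Event 8 (EXEC): [IRQ0] PC=2: IRET -> resume MAIN at PC=0 (depth now 0)
Event 9 (EXEC): [MAIN] PC=0: INC 2 -> ACC=12
Event 10 (EXEC): [MAIN] PC=1: NOP
Event 11 (EXEC): [MAIN] PC=2: NOP
Event 12 (EXEC): [MAIN] PC=3: NOP
Event 13 (EXEC): [MAIN] PC=4: HALT

Answer: 12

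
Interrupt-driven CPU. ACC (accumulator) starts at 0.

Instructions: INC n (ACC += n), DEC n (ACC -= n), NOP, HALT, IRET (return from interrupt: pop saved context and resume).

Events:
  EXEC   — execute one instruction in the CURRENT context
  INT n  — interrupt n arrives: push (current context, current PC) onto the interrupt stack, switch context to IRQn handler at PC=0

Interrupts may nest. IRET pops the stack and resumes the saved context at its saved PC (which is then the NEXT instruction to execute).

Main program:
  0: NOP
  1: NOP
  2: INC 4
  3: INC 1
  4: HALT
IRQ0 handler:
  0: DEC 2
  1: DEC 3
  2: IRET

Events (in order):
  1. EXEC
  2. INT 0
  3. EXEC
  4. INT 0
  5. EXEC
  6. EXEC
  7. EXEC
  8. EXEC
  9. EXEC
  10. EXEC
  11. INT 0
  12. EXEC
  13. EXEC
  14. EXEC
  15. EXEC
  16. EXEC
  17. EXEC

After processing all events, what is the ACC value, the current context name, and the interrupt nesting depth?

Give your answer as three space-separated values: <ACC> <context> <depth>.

Answer: -10 MAIN 0

Derivation:
Event 1 (EXEC): [MAIN] PC=0: NOP
Event 2 (INT 0): INT 0 arrives: push (MAIN, PC=1), enter IRQ0 at PC=0 (depth now 1)
Event 3 (EXEC): [IRQ0] PC=0: DEC 2 -> ACC=-2
Event 4 (INT 0): INT 0 arrives: push (IRQ0, PC=1), enter IRQ0 at PC=0 (depth now 2)
Event 5 (EXEC): [IRQ0] PC=0: DEC 2 -> ACC=-4
Event 6 (EXEC): [IRQ0] PC=1: DEC 3 -> ACC=-7
Event 7 (EXEC): [IRQ0] PC=2: IRET -> resume IRQ0 at PC=1 (depth now 1)
Event 8 (EXEC): [IRQ0] PC=1: DEC 3 -> ACC=-10
Event 9 (EXEC): [IRQ0] PC=2: IRET -> resume MAIN at PC=1 (depth now 0)
Event 10 (EXEC): [MAIN] PC=1: NOP
Event 11 (INT 0): INT 0 arrives: push (MAIN, PC=2), enter IRQ0 at PC=0 (depth now 1)
Event 12 (EXEC): [IRQ0] PC=0: DEC 2 -> ACC=-12
Event 13 (EXEC): [IRQ0] PC=1: DEC 3 -> ACC=-15
Event 14 (EXEC): [IRQ0] PC=2: IRET -> resume MAIN at PC=2 (depth now 0)
Event 15 (EXEC): [MAIN] PC=2: INC 4 -> ACC=-11
Event 16 (EXEC): [MAIN] PC=3: INC 1 -> ACC=-10
Event 17 (EXEC): [MAIN] PC=4: HALT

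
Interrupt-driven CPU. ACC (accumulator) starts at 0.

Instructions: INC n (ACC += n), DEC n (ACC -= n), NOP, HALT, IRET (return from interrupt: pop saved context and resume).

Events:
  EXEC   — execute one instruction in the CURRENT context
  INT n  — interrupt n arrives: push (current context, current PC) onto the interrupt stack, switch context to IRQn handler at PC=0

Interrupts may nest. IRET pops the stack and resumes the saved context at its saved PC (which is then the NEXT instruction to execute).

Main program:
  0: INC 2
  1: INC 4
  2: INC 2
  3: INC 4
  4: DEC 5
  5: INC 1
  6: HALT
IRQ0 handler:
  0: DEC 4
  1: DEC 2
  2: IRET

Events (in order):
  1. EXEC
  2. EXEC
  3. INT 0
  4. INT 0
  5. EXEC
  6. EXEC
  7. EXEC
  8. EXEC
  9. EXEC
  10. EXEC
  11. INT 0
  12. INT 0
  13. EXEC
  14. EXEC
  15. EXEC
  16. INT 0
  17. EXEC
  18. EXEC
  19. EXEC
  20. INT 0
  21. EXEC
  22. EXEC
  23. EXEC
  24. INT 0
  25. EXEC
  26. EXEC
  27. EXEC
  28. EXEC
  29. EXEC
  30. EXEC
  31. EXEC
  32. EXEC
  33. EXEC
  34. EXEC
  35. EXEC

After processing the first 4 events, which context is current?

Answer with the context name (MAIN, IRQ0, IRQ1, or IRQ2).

Event 1 (EXEC): [MAIN] PC=0: INC 2 -> ACC=2
Event 2 (EXEC): [MAIN] PC=1: INC 4 -> ACC=6
Event 3 (INT 0): INT 0 arrives: push (MAIN, PC=2), enter IRQ0 at PC=0 (depth now 1)
Event 4 (INT 0): INT 0 arrives: push (IRQ0, PC=0), enter IRQ0 at PC=0 (depth now 2)

Answer: IRQ0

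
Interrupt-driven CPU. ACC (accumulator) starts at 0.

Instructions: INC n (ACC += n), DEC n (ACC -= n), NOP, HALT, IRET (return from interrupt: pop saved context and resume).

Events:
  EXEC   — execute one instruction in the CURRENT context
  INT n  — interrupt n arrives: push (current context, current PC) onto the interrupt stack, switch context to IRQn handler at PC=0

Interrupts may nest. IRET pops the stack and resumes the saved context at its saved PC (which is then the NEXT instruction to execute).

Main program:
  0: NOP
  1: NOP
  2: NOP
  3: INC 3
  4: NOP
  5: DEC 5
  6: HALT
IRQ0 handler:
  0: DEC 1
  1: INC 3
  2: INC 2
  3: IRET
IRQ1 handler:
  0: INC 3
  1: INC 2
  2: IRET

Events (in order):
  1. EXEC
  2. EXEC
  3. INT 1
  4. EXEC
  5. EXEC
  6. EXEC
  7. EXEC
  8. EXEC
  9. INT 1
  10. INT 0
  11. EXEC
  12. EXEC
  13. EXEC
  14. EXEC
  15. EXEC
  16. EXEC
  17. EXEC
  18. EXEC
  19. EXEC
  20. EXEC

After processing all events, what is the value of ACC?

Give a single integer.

Event 1 (EXEC): [MAIN] PC=0: NOP
Event 2 (EXEC): [MAIN] PC=1: NOP
Event 3 (INT 1): INT 1 arrives: push (MAIN, PC=2), enter IRQ1 at PC=0 (depth now 1)
Event 4 (EXEC): [IRQ1] PC=0: INC 3 -> ACC=3
Event 5 (EXEC): [IRQ1] PC=1: INC 2 -> ACC=5
Event 6 (EXEC): [IRQ1] PC=2: IRET -> resume MAIN at PC=2 (depth now 0)
Event 7 (EXEC): [MAIN] PC=2: NOP
Event 8 (EXEC): [MAIN] PC=3: INC 3 -> ACC=8
Event 9 (INT 1): INT 1 arrives: push (MAIN, PC=4), enter IRQ1 at PC=0 (depth now 1)
Event 10 (INT 0): INT 0 arrives: push (IRQ1, PC=0), enter IRQ0 at PC=0 (depth now 2)
Event 11 (EXEC): [IRQ0] PC=0: DEC 1 -> ACC=7
Event 12 (EXEC): [IRQ0] PC=1: INC 3 -> ACC=10
Event 13 (EXEC): [IRQ0] PC=2: INC 2 -> ACC=12
Event 14 (EXEC): [IRQ0] PC=3: IRET -> resume IRQ1 at PC=0 (depth now 1)
Event 15 (EXEC): [IRQ1] PC=0: INC 3 -> ACC=15
Event 16 (EXEC): [IRQ1] PC=1: INC 2 -> ACC=17
Event 17 (EXEC): [IRQ1] PC=2: IRET -> resume MAIN at PC=4 (depth now 0)
Event 18 (EXEC): [MAIN] PC=4: NOP
Event 19 (EXEC): [MAIN] PC=5: DEC 5 -> ACC=12
Event 20 (EXEC): [MAIN] PC=6: HALT

Answer: 12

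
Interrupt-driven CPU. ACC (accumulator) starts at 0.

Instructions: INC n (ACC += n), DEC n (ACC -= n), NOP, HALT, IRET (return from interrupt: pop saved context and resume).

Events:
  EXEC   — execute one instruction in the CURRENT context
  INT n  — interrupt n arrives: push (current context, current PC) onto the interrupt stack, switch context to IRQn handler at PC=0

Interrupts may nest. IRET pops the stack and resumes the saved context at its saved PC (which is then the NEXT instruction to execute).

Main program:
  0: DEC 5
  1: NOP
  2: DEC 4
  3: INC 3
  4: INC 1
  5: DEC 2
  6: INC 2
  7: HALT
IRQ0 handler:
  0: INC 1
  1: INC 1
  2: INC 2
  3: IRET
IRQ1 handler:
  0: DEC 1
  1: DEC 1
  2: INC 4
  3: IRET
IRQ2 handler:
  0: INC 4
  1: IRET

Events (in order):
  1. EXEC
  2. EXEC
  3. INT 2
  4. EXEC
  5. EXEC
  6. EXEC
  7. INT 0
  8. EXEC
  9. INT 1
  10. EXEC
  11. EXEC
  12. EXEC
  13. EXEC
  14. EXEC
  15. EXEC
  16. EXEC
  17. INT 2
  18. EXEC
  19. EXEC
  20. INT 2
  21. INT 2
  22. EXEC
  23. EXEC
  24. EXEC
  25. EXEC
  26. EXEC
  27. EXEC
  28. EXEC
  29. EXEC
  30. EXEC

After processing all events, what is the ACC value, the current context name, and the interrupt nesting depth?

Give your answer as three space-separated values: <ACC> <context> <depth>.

Answer: 17 MAIN 0

Derivation:
Event 1 (EXEC): [MAIN] PC=0: DEC 5 -> ACC=-5
Event 2 (EXEC): [MAIN] PC=1: NOP
Event 3 (INT 2): INT 2 arrives: push (MAIN, PC=2), enter IRQ2 at PC=0 (depth now 1)
Event 4 (EXEC): [IRQ2] PC=0: INC 4 -> ACC=-1
Event 5 (EXEC): [IRQ2] PC=1: IRET -> resume MAIN at PC=2 (depth now 0)
Event 6 (EXEC): [MAIN] PC=2: DEC 4 -> ACC=-5
Event 7 (INT 0): INT 0 arrives: push (MAIN, PC=3), enter IRQ0 at PC=0 (depth now 1)
Event 8 (EXEC): [IRQ0] PC=0: INC 1 -> ACC=-4
Event 9 (INT 1): INT 1 arrives: push (IRQ0, PC=1), enter IRQ1 at PC=0 (depth now 2)
Event 10 (EXEC): [IRQ1] PC=0: DEC 1 -> ACC=-5
Event 11 (EXEC): [IRQ1] PC=1: DEC 1 -> ACC=-6
Event 12 (EXEC): [IRQ1] PC=2: INC 4 -> ACC=-2
Event 13 (EXEC): [IRQ1] PC=3: IRET -> resume IRQ0 at PC=1 (depth now 1)
Event 14 (EXEC): [IRQ0] PC=1: INC 1 -> ACC=-1
Event 15 (EXEC): [IRQ0] PC=2: INC 2 -> ACC=1
Event 16 (EXEC): [IRQ0] PC=3: IRET -> resume MAIN at PC=3 (depth now 0)
Event 17 (INT 2): INT 2 arrives: push (MAIN, PC=3), enter IRQ2 at PC=0 (depth now 1)
Event 18 (EXEC): [IRQ2] PC=0: INC 4 -> ACC=5
Event 19 (EXEC): [IRQ2] PC=1: IRET -> resume MAIN at PC=3 (depth now 0)
Event 20 (INT 2): INT 2 arrives: push (MAIN, PC=3), enter IRQ2 at PC=0 (depth now 1)
Event 21 (INT 2): INT 2 arrives: push (IRQ2, PC=0), enter IRQ2 at PC=0 (depth now 2)
Event 22 (EXEC): [IRQ2] PC=0: INC 4 -> ACC=9
Event 23 (EXEC): [IRQ2] PC=1: IRET -> resume IRQ2 at PC=0 (depth now 1)
Event 24 (EXEC): [IRQ2] PC=0: INC 4 -> ACC=13
Event 25 (EXEC): [IRQ2] PC=1: IRET -> resume MAIN at PC=3 (depth now 0)
Event 26 (EXEC): [MAIN] PC=3: INC 3 -> ACC=16
Event 27 (EXEC): [MAIN] PC=4: INC 1 -> ACC=17
Event 28 (EXEC): [MAIN] PC=5: DEC 2 -> ACC=15
Event 29 (EXEC): [MAIN] PC=6: INC 2 -> ACC=17
Event 30 (EXEC): [MAIN] PC=7: HALT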